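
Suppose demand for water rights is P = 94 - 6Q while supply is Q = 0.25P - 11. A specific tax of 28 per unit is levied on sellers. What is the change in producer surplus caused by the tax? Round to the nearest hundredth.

-40.32

Rewriting supply in inverse form: P = 44 + 4Q.
Without the tax, 94 - 6Q = 44 + 4Q so Q* = 5 and P* = 64.
A tax on sellers shifts supply up by 28: 94 - 6Q = 44 + 4Q + 28, so Q_t = 2.2. Buyers pay P_b = 80.8; sellers receive P_s = P_b - 28 = 52.8.
Producers lose the trapezoid between P_s and P* out to Q_t plus the triangle from Q_t to Q*: change in PS = 9.68 - 50 = -40.32.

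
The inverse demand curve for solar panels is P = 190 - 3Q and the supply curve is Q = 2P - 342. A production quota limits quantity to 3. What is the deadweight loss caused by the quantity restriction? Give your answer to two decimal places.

10.32

Rewriting supply in inverse form: P = 171 + 0.5Q.
Unrestricted equilibrium: Q* = (190 - 171)/(3 + 0.5) = 5.4286.
At Q = 3 the demand price is 190 - 3(3) = 181 and the supply price is 171 + 0.5(3) = 172.5.
DWL = (1/2)(gap between curves at 3) x (Q* - 3) = (1/2)(8.5)(2.4286) = 10.3214.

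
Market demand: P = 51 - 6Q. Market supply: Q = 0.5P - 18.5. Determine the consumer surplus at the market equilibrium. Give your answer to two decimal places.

Rewriting supply in inverse form: P = 37 + 2Q.
Setting demand equal to supply, 14 = 8Q, so Q* = 1.75 and P* = 40.5.
Consumer surplus is the triangle under demand above P*: (1/2)(1.75)(51 - 40.5) = (1/2)(1.75)(10.5) = 9.1875.

9.19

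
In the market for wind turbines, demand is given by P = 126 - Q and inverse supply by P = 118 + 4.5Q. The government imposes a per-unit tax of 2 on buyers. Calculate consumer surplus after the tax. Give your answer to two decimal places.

Without the tax, 126 - Q = 118 + 4.5Q so Q* = 1.4545 and P* = 124.5455.
A tax on buyers shifts demand down by 2: (126 - 2) - Q = 118 + 4.5Q, so Q_t = 1.0909. Buyers pay P_b = 124.9091; sellers receive P_s = P_b - 2 = 122.9091.
CS = (1/2)(Q_t)(126 - P_b) = (1/2)(1.0909)(1.0909) = 0.595.

0.60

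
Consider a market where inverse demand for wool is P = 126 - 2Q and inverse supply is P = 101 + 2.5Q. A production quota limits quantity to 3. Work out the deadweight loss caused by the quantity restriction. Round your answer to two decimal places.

14.69

Unrestricted equilibrium: Q* = (126 - 101)/(2 + 2.5) = 5.5556.
At Q = 3 the demand price is 126 - 2(3) = 120 and the supply price is 101 + 2.5(3) = 108.5.
Deadweight loss is the triangle between the curves from 3 to 5.5556: (1/2)(120 - 108.5)(5.5556 - 3) = 14.6944.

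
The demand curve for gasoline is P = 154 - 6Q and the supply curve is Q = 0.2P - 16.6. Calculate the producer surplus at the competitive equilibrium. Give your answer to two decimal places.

Rewriting supply in inverse form: P = 83 + 5Q.
Set 154 - 6Q = 83 + 5Q, which gives 71 = 11Q, so Q* = 6.4545 and P* = 154 - 6(6.4545) = 115.2727.
Producer surplus is the triangle above supply below P*: (1/2)(6.4545)(115.2727 - 83) = (1/2)(6.4545)(32.2727) = 104.1529.

104.15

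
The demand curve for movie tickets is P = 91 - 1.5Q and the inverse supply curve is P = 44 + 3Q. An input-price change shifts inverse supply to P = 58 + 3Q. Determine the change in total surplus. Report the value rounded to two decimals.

-124.44

Initial equilibrium: Q_0 = 10.4444, P_0 = 75.3333; CS_0 = (1/2)(10.4444)(15.6667) = 81.8148, PS_0 = (1/2)(10.4444)(31.3333) = 163.6296.
New equilibrium: 91 - 1.5Q = 58 + 3Q gives Q_1 = 7.3333, P_1 = 80; CS_1 = 40.3333, PS_1 = 80.6667.
Change in total surplus = (40.3333 + 80.6667) - (81.8148 + 163.6296) = -124.4444.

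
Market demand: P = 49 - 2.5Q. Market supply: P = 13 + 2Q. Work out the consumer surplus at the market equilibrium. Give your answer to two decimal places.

80.00

Equilibrium: 49 - 2.5Q = 13 + 2Q, so Q* = 8 and P* = 29.
The demand choke price is 49, so CS = (1/2)(Q*)(49 - P*) = (1/2)(8)(20) = 80.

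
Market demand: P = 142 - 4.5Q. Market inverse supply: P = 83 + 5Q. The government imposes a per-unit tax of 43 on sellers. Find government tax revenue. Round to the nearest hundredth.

72.42

Pre-tax equilibrium: 142 - 4.5Q = 83 + 5Q gives Q* = 6.2105, P* = 114.0526.
With the tax, sellers need 43 more per unit: 142 - 4.5Q = 83 + 5Q + 43, so Q_t = 1.6842. Buyers pay P_b = 134.4211; sellers receive P_s = P_b - 43 = 91.4211.
Revenue is the tax times quantity traded: 43 x 1.6842 = 72.4211.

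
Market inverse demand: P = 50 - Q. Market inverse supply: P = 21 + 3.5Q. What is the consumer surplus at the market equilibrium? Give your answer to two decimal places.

20.77

Setting demand equal to supply, 29 = 4.5Q, so Q* = 6.4444 and P* = 43.5556.
The demand choke price is 50, so CS = (1/2)(Q*)(50 - P*) = (1/2)(6.4444)(6.4444) = 20.7654.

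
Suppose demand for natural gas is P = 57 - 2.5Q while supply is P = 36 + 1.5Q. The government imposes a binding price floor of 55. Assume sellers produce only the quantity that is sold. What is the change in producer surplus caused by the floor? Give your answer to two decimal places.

Without the control, 57 - 2.5Q = 36 + 1.5Q so Q* = 5.25 and P* = 43.875.
At the floor price 55, quantity demanded is (57 - 55)/2.5 = 0.8; demand is the short side, so Q = 0.8 trades at P = 55.
PS goes from (1/2)(5.25)(7.875) = 20.6719 to 14.72 (computed as (55 - 36)(0.8) - (1/2)(1.5)(0.8)^2), a change of -5.9519.

-5.95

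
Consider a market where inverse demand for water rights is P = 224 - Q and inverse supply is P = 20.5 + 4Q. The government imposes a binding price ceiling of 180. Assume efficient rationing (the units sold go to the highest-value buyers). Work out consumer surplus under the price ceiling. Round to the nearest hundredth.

Without the control, 224 - Q = 20.5 + 4Q so Q* = 40.7 and P* = 183.3.
At P = 180, sellers supply (180 - 20.5)/4 = 39.875 while buyers want more, so the quantity traded is 39.875 at price 180.
The demand price at Q = 39.875 is 184.125. CS is the trapezoid between demand and 180 over [0, 39.875]: (1/2)[(224 - 180) + (184.125 - 180)](39.875) = 959.4922.

959.49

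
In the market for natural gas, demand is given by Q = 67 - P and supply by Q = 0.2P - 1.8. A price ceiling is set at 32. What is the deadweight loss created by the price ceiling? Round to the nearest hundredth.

77.01

Rewriting demand in inverse form: P = 67 - Q.
Rewriting supply in inverse form: P = 9 + 5Q.
Free-market equilibrium: 67 - Q = 9 + 5Q gives Q* = 9.6667, P* = 57.3333.
At P = 32, sellers supply (32 - 9)/5 = 4.6 while buyers want more, so the quantity traded is 4.6 at price 32.
The lost-trades triangle has base Q* - 4.6 = 5.0667 and height equal to the gap between the curves at Q = 4.6, which is 62.4 - 32 = 30.4. DWL = (1/2)(5.0667)(30.4) = 77.0133.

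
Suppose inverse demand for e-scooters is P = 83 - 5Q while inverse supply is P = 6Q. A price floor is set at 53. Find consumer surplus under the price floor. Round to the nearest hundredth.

90.00

Without the control, 83 - 5Q = 6Q so Q* = 7.5455 and P* = 45.2727.
At the floor price 53, quantity demanded is (83 - 53)/5 = 6; demand is the short side, so Q = 6 trades at P = 53.
CS is the triangle under demand above 53: (1/2)(6)(83 - 53) = 90.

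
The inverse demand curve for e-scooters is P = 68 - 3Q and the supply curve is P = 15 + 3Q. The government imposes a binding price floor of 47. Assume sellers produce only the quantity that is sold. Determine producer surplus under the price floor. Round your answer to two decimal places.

150.50

Free-market equilibrium: 68 - 3Q = 15 + 3Q gives Q* = 8.8333, P* = 41.5.
At P = 47, buyers demand (68 - 47)/3 = 7 while sellers would supply more, so the quantity traded is 7 at price 47.
The supply price at Q = 7 is 36. PS is the trapezoid between 47 and supply over [0, 7]: (1/2)[(47 - 15) + (47 - 36)](7) = 150.5.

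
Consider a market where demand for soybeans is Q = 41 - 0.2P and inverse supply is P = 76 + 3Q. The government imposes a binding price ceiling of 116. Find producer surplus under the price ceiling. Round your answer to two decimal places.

266.67

Rewriting demand in inverse form: P = 205 - 5Q.
Free-market equilibrium: 205 - 5Q = 76 + 3Q gives Q* = 16.125, P* = 124.375.
At the ceiling price 116, quantity supplied is (116 - 76)/3 = 13.3333; supply is the short side, so Q = 13.3333 trades at P = 116.
PS is the triangle above supply below 116: (1/2)(13.3333)(116 - 76) = 266.6667.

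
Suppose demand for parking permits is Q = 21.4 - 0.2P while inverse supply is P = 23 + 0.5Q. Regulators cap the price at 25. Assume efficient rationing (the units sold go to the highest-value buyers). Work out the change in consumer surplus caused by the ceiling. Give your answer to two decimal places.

Rewriting demand in inverse form: P = 107 - 5Q.
Free-market equilibrium: 107 - 5Q = 23 + 0.5Q gives Q* = 15.2727, P* = 30.6364.
At the ceiling price 25, quantity supplied is (25 - 23)/0.5 = 4; supply is the short side, so Q = 4 trades at P = 25.
CS goes from (1/2)(15.2727)(76.3636) = 583.1405 to 288 (computed as (107 - 25)(4) - (1/2)(5)(4)^2), a change of -295.1405.

-295.14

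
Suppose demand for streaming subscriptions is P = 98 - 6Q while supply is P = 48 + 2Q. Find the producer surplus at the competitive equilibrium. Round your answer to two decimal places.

39.06

Setting demand equal to supply, 50 = 8Q, so Q* = 6.25 and P* = 60.5.
The supply curve's price intercept is 48, so PS = (1/2)(Q*)(P* - 48) = (1/2)(6.25)(12.5) = 39.0625.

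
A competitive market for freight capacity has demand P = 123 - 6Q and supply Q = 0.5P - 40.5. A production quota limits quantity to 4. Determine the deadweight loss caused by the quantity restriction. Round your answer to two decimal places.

6.25

Rewriting supply in inverse form: P = 81 + 2Q.
Without the quota, 123 - 6Q = 81 + 2Q gives Q* = 5.25.
At Q = 4 the demand price is 123 - 6(4) = 99 and the supply price is 81 + 2(4) = 89.
DWL = (1/2)(gap between curves at 4) x (Q* - 4) = (1/2)(10)(1.25) = 6.25.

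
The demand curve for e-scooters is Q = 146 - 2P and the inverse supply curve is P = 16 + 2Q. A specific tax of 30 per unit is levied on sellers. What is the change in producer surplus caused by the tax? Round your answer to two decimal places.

Rewriting demand in inverse form: P = 73 - 0.5Q.
Without the tax, 73 - 0.5Q = 16 + 2Q so Q* = 22.8 and P* = 61.6.
With the tax, sellers need 30 more per unit: 73 - 0.5Q = 16 + 2Q + 30, so Q_t = 10.8. Buyers pay P_b = 67.6; sellers receive P_s = P_b - 30 = 37.6.
Producers lose the trapezoid between P_s and P* out to Q_t plus the triangle from Q_t to Q*: change in PS = 116.64 - 519.84 = -403.2.

-403.20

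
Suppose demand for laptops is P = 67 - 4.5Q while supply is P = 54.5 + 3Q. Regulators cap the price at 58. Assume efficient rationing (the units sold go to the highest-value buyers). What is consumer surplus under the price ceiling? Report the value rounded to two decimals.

Without the control, 67 - 4.5Q = 54.5 + 3Q so Q* = 1.6667 and P* = 59.5.
At P = 58, sellers supply (58 - 54.5)/3 = 1.1667 while buyers want more, so the quantity traded is 1.1667 at price 58.
The demand price at Q = 1.1667 is 61.75. CS is the trapezoid between demand and 58 over [0, 1.1667]: (1/2)[(67 - 58) + (61.75 - 58)](1.1667) = 7.4375.

7.44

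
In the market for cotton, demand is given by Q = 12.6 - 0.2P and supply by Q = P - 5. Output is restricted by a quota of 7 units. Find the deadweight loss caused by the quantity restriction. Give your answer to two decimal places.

21.33

Rewriting demand in inverse form: P = 63 - 5Q.
Rewriting supply in inverse form: P = 5 + Q.
Unrestricted equilibrium: Q* = (63 - 5)/(5 + 1) = 9.6667.
At Q = 7 the demand price is 63 - 5(7) = 28 and the supply price is 5 + (7) = 12.
Deadweight loss is the triangle between the curves from 7 to 9.6667: (1/2)(28 - 12)(9.6667 - 7) = 21.3333.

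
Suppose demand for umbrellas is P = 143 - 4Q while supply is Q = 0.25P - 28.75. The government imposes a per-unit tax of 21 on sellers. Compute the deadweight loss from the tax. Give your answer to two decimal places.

27.56

Rewriting supply in inverse form: P = 115 + 4Q.
Without the tax, 143 - 4Q = 115 + 4Q so Q* = 3.5 and P* = 129.
A tax on sellers shifts supply up by 21: 143 - 4Q = 115 + 4Q + 21, so Q_t = 0.875. Buyers pay P_b = 139.5; sellers receive P_s = P_b - 21 = 118.5.
The welfare triangle lost has base Q* - Q_t = 2.625 and height t = 21, so DWL = (1/2)(2.625)(21) = 27.5625.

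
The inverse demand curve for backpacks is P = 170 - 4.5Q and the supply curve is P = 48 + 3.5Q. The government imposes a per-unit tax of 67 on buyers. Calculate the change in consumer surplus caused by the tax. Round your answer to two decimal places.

-416.92

Without the tax, 170 - 4.5Q = 48 + 3.5Q so Q* = 15.25 and P* = 101.375.
A tax on buyers shifts demand down by 67: (170 - 67) - 4.5Q = 48 + 3.5Q, so Q_t = 6.875. Buyers pay P_b = 139.0625; sellers receive P_s = P_b - 67 = 72.0625.
Consumers lose the trapezoid between P* and P_b out to Q_t plus the triangle from Q_t to Q*: change in CS = 106.3477 - 523.2656 = -416.918.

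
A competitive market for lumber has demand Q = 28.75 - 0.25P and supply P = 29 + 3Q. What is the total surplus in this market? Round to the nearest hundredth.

528.29

Rewriting demand in inverse form: P = 115 - 4Q.
Set 115 - 4Q = 29 + 3Q, which gives 86 = 7Q, so Q* = 12.2857 and P* = 115 - 4(12.2857) = 65.8571.
CS = (1/2)(12.2857)(49.1429) = 301.8776 and PS = (1/2)(12.2857)(36.8571) = 226.4082, so total surplus = 528.2857.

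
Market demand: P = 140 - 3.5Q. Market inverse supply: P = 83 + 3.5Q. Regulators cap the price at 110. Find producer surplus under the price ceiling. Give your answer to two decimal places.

Free-market equilibrium: 140 - 3.5Q = 83 + 3.5Q gives Q* = 8.1429, P* = 111.5.
At P = 110, sellers supply (110 - 83)/3.5 = 7.7143 while buyers want more, so the quantity traded is 7.7143 at price 110.
PS is the triangle above supply below 110: (1/2)(7.7143)(110 - 83) = 104.1429.

104.14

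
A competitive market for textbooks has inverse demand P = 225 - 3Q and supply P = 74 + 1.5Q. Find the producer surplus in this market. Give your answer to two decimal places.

Equilibrium: 225 - 3Q = 74 + 1.5Q, so Q* = 33.5556 and P* = 124.3333.
PS is the area between P* and the supply curve from 0 to Q*: (1/2)(33.5556)(50.3333) = 844.4815.

844.48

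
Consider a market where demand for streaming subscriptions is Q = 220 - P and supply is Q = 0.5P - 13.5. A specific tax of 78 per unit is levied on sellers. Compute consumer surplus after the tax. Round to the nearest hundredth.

Rewriting demand in inverse form: P = 220 - Q.
Rewriting supply in inverse form: P = 27 + 2Q.
Without the tax, 220 - Q = 27 + 2Q so Q* = 64.3333 and P* = 155.6667.
With the tax, sellers need 78 more per unit: 220 - Q = 27 + 2Q + 78, so Q_t = 38.3333. Buyers pay P_b = 181.6667; sellers receive P_s = P_b - 78 = 103.6667.
CS = (1/2)(Q_t)(220 - P_b) = (1/2)(38.3333)(38.3333) = 734.7222.

734.72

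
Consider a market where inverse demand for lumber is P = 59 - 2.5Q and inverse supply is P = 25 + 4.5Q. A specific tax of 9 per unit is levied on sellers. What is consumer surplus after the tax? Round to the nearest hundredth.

15.94

Pre-tax equilibrium: 59 - 2.5Q = 25 + 4.5Q gives Q* = 4.8571, P* = 46.8571.
A tax on sellers shifts supply up by 9: 59 - 2.5Q = 25 + 4.5Q + 9, so Q_t = 3.5714. Buyers pay P_b = 50.0714; sellers receive P_s = P_b - 9 = 41.0714.
Consumer surplus is the triangle under demand above P_b: (1/2)(3.5714)(59 - 50.0714) = 15.9439.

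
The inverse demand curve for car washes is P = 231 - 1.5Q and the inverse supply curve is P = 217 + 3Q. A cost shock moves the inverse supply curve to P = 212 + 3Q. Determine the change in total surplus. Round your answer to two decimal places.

Initial equilibrium: Q_0 = 3.1111, P_0 = 226.3333; CS_0 = (1/2)(3.1111)(4.6667) = 7.2593, PS_0 = (1/2)(3.1111)(9.3333) = 14.5185.
New equilibrium: 231 - 1.5Q = 212 + 3Q gives Q_1 = 4.2222, P_1 = 224.6667; CS_1 = 13.3704, PS_1 = 26.7407.
Change in total surplus = (13.3704 + 26.7407) - (7.2593 + 14.5185) = 18.3333.

18.33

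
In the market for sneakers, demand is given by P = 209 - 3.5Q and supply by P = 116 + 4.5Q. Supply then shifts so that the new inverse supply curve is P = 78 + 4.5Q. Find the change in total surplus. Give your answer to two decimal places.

Initial equilibrium: Q_0 = 11.625, P_0 = 168.3125; CS_0 = (1/2)(11.625)(40.6875) = 236.4961, PS_0 = (1/2)(11.625)(52.3125) = 304.0664.
New equilibrium: 209 - 3.5Q = 78 + 4.5Q gives Q_1 = 16.375, P_1 = 151.6875; CS_1 = 469.2461, PS_1 = 603.3164.
Change in total surplus = (469.2461 + 603.3164) - (236.4961 + 304.0664) = 532.

532.00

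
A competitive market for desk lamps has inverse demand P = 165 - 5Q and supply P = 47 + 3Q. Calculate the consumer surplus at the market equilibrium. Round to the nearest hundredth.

543.91

Equilibrium: 165 - 5Q = 47 + 3Q, so Q* = 14.75 and P* = 91.25.
The demand choke price is 165, so CS = (1/2)(Q*)(165 - P*) = (1/2)(14.75)(73.75) = 543.9062.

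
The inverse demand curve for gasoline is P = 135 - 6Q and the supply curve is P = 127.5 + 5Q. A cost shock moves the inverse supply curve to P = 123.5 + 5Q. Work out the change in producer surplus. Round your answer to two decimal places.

Initial equilibrium: Q_0 = 0.6818, P_0 = 130.9091; CS_0 = (1/2)(0.6818)(4.0909) = 1.3946, PS_0 = (1/2)(0.6818)(3.4091) = 1.1622.
New equilibrium: 135 - 6Q = 123.5 + 5Q gives Q_1 = 1.0455, P_1 = 128.7273; CS_1 = 3.2789, PS_1 = 2.7324.
Change in producer surplus = 2.7324 - 1.1622 = 1.5702.

1.57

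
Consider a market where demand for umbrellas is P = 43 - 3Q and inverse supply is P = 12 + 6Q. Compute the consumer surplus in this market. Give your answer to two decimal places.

Setting demand equal to supply, 31 = 9Q, so Q* = 3.4444 and P* = 32.6667.
CS is the area between the demand curve and P* from 0 to Q*: (1/2)(3.4444)(10.3333) = 17.7963.

17.80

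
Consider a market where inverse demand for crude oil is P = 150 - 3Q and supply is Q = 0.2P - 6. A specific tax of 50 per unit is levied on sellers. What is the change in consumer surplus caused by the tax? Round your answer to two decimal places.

Rewriting supply in inverse form: P = 30 + 5Q.
Without the tax, 150 - 3Q = 30 + 5Q so Q* = 15 and P* = 105.
With the tax, sellers need 50 more per unit: 150 - 3Q = 30 + 5Q + 50, so Q_t = 8.75. Buyers pay P_b = 123.75; sellers receive P_s = P_b - 50 = 73.75.
Consumers lose the trapezoid between P* and P_b out to Q_t plus the triangle from Q_t to Q*: change in CS = 114.8438 - 337.5 = -222.6562.

-222.66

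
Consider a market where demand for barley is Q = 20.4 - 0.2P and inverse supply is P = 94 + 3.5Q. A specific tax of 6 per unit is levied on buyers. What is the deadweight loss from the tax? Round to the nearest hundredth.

2.12

Rewriting demand in inverse form: P = 102 - 5Q.
Without the tax, 102 - 5Q = 94 + 3.5Q so Q* = 0.9412 and P* = 97.2941.
With the tax, buyers' net willingness to pay falls by 6: (102 - 6) - 5Q = 94 + 3.5Q, so Q_t = 0.2353. Buyers pay P_b = 100.8235; sellers receive P_s = P_b - 6 = 94.8235.
The welfare triangle lost has base Q* - Q_t = 0.7059 and height t = 6, so DWL = (1/2)(0.7059)(6) = 2.1176.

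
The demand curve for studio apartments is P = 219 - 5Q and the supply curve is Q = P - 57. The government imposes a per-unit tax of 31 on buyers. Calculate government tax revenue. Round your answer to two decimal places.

676.83

Rewriting supply in inverse form: P = 57 + Q.
Pre-tax equilibrium: 219 - 5Q = 57 + Q gives Q* = 27, P* = 84.
With the tax, buyers' net willingness to pay falls by 31: (219 - 31) - 5Q = 57 + Q, so Q_t = 21.8333. Buyers pay P_b = 109.8333; sellers receive P_s = P_b - 31 = 78.8333.
Tax revenue = t x Q_t = 31 x 21.8333 = 676.8333.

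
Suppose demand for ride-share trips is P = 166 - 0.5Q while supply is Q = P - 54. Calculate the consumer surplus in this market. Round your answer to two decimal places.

Rewriting supply in inverse form: P = 54 + Q.
Set 166 - 0.5Q = 54 + Q, which gives 112 = 1.5Q, so Q* = 74.6667 and P* = 166 - 0.5(74.6667) = 128.6667.
The demand choke price is 166, so CS = (1/2)(Q*)(166 - P*) = (1/2)(74.6667)(37.3333) = 1393.7778.

1393.78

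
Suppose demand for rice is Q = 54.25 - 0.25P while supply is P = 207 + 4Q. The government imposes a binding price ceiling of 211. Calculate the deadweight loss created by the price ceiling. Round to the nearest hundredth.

Rewriting demand in inverse form: P = 217 - 4Q.
Without the control, 217 - 4Q = 207 + 4Q so Q* = 1.25 and P* = 212.
At P = 211, sellers supply (211 - 207)/4 = 1 while buyers want more, so the quantity traded is 1 at price 211.
The lost-trades triangle has base Q* - 1 = 0.25 and height equal to the gap between the curves at Q = 1, which is 213 - 211 = 2. DWL = (1/2)(0.25)(2) = 0.25.

0.25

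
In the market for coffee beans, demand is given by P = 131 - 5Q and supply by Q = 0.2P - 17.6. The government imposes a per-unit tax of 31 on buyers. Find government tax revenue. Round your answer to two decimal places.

37.20

Rewriting supply in inverse form: P = 88 + 5Q.
Pre-tax equilibrium: 131 - 5Q = 88 + 5Q gives Q* = 4.3, P* = 109.5.
With the tax, buyers' net willingness to pay falls by 31: (131 - 31) - 5Q = 88 + 5Q, so Q_t = 1.2. Buyers pay P_b = 125; sellers receive P_s = P_b - 31 = 94.
Revenue is the tax times quantity traded: 31 x 1.2 = 37.2.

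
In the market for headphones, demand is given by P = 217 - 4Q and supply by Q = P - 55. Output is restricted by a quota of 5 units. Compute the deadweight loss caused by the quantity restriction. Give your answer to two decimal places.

Rewriting supply in inverse form: P = 55 + Q.
Unrestricted equilibrium: Q* = (217 - 55)/(4 + 1) = 32.4.
At Q = 5 the demand price is 217 - 4(5) = 197 and the supply price is 55 + (5) = 60.
Deadweight loss is the triangle between the curves from 5 to 32.4: (1/2)(197 - 60)(32.4 - 5) = 1876.9.

1876.90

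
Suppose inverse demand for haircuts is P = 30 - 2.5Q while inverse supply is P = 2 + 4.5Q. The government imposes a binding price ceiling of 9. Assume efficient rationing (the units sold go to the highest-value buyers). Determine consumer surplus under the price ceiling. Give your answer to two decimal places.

29.64

Without the control, 30 - 2.5Q = 2 + 4.5Q so Q* = 4 and P* = 20.
At P = 9, sellers supply (9 - 2)/4.5 = 1.5556 while buyers want more, so the quantity traded is 1.5556 at price 9.
The demand price at Q = 1.5556 is 26.1111. CS is the trapezoid between demand and 9 over [0, 1.5556]: (1/2)[(30 - 9) + (26.1111 - 9)](1.5556) = 29.642.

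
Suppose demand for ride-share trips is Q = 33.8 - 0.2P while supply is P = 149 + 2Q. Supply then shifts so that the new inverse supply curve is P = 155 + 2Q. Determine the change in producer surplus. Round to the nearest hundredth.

Rewriting demand in inverse form: P = 169 - 5Q.
Initial equilibrium: Q_0 = 2.8571, P_0 = 154.7143; CS_0 = (1/2)(2.8571)(14.2857) = 20.4082, PS_0 = (1/2)(2.8571)(5.7143) = 8.1633.
New equilibrium: 169 - 5Q = 155 + 2Q gives Q_1 = 2, P_1 = 159; CS_1 = 10, PS_1 = 4.
Change in producer surplus = 4 - 8.1633 = -4.1633.

-4.16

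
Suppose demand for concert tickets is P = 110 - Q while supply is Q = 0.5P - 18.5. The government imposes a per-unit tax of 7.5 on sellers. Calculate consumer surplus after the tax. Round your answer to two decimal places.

Rewriting supply in inverse form: P = 37 + 2Q.
Pre-tax equilibrium: 110 - Q = 37 + 2Q gives Q* = 24.3333, P* = 85.6667.
A tax on sellers shifts supply up by 7.5: 110 - Q = 37 + 2Q + 7.5, so Q_t = 21.8333. Buyers pay P_b = 88.1667; sellers receive P_s = P_b - 7.5 = 80.6667.
Consumer surplus is the triangle under demand above P_b: (1/2)(21.8333)(110 - 88.1667) = 238.3472.

238.35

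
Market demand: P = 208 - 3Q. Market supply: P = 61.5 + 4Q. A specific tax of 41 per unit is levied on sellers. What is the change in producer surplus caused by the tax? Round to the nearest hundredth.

-421.71

Without the tax, 208 - 3Q = 61.5 + 4Q so Q* = 20.9286 and P* = 145.2143.
A tax on sellers shifts supply up by 41: 208 - 3Q = 61.5 + 4Q + 41, so Q_t = 15.0714. Buyers pay P_b = 162.7857; sellers receive P_s = P_b - 41 = 121.7857.
PS falls from (1/2)(20.9286)(83.7143) = 876.0102 to (1/2)(15.0714)(60.2857) = 454.2959, a change of -421.7143.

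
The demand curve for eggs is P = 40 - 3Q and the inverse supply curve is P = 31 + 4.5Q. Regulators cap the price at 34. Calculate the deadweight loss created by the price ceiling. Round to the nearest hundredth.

Free-market equilibrium: 40 - 3Q = 31 + 4.5Q gives Q* = 1.2, P* = 36.4.
At P = 34, sellers supply (34 - 31)/4.5 = 0.6667 while buyers want more, so the quantity traded is 0.6667 at price 34.
At Q = 0.6667 the demand price is 38 and the supply price is 34. Deadweight loss is the triangle between the curves from 0.6667 to 1.2: (1/2)(38 - 34)(1.2 - 0.6667) = 1.0667.

1.07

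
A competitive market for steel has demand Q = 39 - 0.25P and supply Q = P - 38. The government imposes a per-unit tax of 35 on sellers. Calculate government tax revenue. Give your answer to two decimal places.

Rewriting demand in inverse form: P = 156 - 4Q.
Rewriting supply in inverse form: P = 38 + Q.
Pre-tax equilibrium: 156 - 4Q = 38 + Q gives Q* = 23.6, P* = 61.6.
With the tax, sellers need 35 more per unit: 156 - 4Q = 38 + Q + 35, so Q_t = 16.6. Buyers pay P_b = 89.6; sellers receive P_s = P_b - 35 = 54.6.
Revenue is the tax times quantity traded: 35 x 16.6 = 581.

581.00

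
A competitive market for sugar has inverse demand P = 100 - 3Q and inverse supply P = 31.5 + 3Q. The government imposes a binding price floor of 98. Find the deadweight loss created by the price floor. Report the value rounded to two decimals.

Free-market equilibrium: 100 - 3Q = 31.5 + 3Q gives Q* = 11.4167, P* = 65.75.
At the floor price 98, quantity demanded is (100 - 98)/3 = 0.6667; demand is the short side, so Q = 0.6667 trades at P = 98.
At Q = 0.6667 the demand price is 98 and the supply price is 33.5. Deadweight loss is the triangle between the curves from 0.6667 to 11.4167: (1/2)(98 - 33.5)(11.4167 - 0.6667) = 346.6875.

346.69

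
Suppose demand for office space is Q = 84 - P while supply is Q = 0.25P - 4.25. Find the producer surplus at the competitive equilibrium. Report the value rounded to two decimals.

359.12

Rewriting demand in inverse form: P = 84 - Q.
Rewriting supply in inverse form: P = 17 + 4Q.
Setting demand equal to supply, 67 = 5Q, so Q* = 13.4 and P* = 70.6.
PS is the area between P* and the supply curve from 0 to Q*: (1/2)(13.4)(53.6) = 359.12.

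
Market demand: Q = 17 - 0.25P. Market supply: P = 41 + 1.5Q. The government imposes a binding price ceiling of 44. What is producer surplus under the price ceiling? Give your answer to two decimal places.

Rewriting demand in inverse form: P = 68 - 4Q.
Free-market equilibrium: 68 - 4Q = 41 + 1.5Q gives Q* = 4.9091, P* = 48.3636.
At the ceiling price 44, quantity supplied is (44 - 41)/1.5 = 2; supply is the short side, so Q = 2 trades at P = 44.
PS is the triangle above supply below 44: (1/2)(2)(44 - 41) = 3.

3.00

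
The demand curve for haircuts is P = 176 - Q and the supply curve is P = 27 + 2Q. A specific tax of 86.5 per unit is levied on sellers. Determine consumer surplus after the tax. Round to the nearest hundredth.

217.01

Without the tax, 176 - Q = 27 + 2Q so Q* = 49.6667 and P* = 126.3333.
With the tax, sellers need 86.5 more per unit: 176 - Q = 27 + 2Q + 86.5, so Q_t = 20.8333. Buyers pay P_b = 155.1667; sellers receive P_s = P_b - 86.5 = 68.6667.
CS = (1/2)(Q_t)(176 - P_b) = (1/2)(20.8333)(20.8333) = 217.0139.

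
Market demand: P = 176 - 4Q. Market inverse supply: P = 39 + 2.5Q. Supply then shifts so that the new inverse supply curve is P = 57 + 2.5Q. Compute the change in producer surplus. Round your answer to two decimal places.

Initial equilibrium: Q_0 = 21.0769, P_0 = 91.6923; CS_0 = (1/2)(21.0769)(84.3077) = 888.4734, PS_0 = (1/2)(21.0769)(52.6923) = 555.2959.
New equilibrium: 176 - 4Q = 57 + 2.5Q gives Q_1 = 18.3077, P_1 = 102.7692; CS_1 = 670.3432, PS_1 = 418.9645.
Change in producer surplus = 418.9645 - 555.2959 = -136.3314.

-136.33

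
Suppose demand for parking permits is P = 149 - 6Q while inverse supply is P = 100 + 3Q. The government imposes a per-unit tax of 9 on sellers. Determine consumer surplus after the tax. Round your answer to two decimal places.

Without the tax, 149 - 6Q = 100 + 3Q so Q* = 5.4444 and P* = 116.3333.
With the tax, sellers need 9 more per unit: 149 - 6Q = 100 + 3Q + 9, so Q_t = 4.4444. Buyers pay P_b = 122.3333; sellers receive P_s = P_b - 9 = 113.3333.
CS = (1/2)(Q_t)(149 - P_b) = (1/2)(4.4444)(26.6667) = 59.2593.

59.26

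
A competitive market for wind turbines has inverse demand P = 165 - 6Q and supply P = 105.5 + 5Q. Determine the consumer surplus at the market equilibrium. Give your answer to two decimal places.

Equilibrium: 165 - 6Q = 105.5 + 5Q, so Q* = 5.4091 and P* = 132.5455.
CS is the area between the demand curve and P* from 0 to Q*: (1/2)(5.4091)(32.4545) = 87.7748.

87.77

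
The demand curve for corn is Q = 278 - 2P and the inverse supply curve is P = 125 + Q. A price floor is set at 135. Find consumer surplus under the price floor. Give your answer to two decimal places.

Rewriting demand in inverse form: P = 139 - 0.5Q.
Free-market equilibrium: 139 - 0.5Q = 125 + Q gives Q* = 9.3333, P* = 134.3333.
At P = 135, buyers demand (139 - 135)/0.5 = 8 while sellers would supply more, so the quantity traded is 8 at price 135.
CS is the triangle under demand above 135: (1/2)(8)(139 - 135) = 16.

16.00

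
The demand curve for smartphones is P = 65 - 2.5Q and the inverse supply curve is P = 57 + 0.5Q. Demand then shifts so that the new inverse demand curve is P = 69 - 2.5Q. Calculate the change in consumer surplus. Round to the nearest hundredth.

Initial equilibrium: Q_0 = 2.6667, P_0 = 58.3333; CS_0 = (1/2)(2.6667)(6.6667) = 8.8889, PS_0 = (1/2)(2.6667)(1.3333) = 1.7778.
New equilibrium: 69 - 2.5Q = 57 + 0.5Q gives Q_1 = 4, P_1 = 59; CS_1 = 20, PS_1 = 4.
Change in consumer surplus = 20 - 8.8889 = 11.1111.

11.11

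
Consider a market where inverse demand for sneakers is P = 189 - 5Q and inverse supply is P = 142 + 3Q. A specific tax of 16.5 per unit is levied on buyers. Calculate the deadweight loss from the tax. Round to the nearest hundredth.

Pre-tax equilibrium: 189 - 5Q = 142 + 3Q gives Q* = 5.875, P* = 159.625.
A tax on buyers shifts demand down by 16.5: (189 - 16.5) - 5Q = 142 + 3Q, so Q_t = 3.8125. Buyers pay P_b = 169.9375; sellers receive P_s = P_b - 16.5 = 153.4375.
The welfare triangle lost has base Q* - Q_t = 2.0625 and height t = 16.5, so DWL = (1/2)(2.0625)(16.5) = 17.0156.

17.02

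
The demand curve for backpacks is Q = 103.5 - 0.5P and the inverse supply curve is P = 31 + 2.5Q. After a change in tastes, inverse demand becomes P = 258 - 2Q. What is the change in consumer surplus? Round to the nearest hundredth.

Rewriting demand in inverse form: P = 207 - 2Q.
Initial equilibrium: Q_0 = 39.1111, P_0 = 128.7778; CS_0 = (1/2)(39.1111)(78.2222) = 1529.679, PS_0 = (1/2)(39.1111)(97.7778) = 1912.0988.
New equilibrium: 258 - 2Q = 31 + 2.5Q gives Q_1 = 50.4444, P_1 = 157.1111; CS_1 = 2544.642, PS_1 = 3180.8025.
Change in consumer surplus = 2544.642 - 1529.679 = 1014.963.

1014.96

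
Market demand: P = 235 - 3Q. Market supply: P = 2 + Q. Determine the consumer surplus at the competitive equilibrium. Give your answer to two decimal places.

5089.59

Equilibrium: 235 - 3Q = 2 + Q, so Q* = 58.25 and P* = 60.25.
Consumer surplus is the triangle under demand above P*: (1/2)(58.25)(235 - 60.25) = (1/2)(58.25)(174.75) = 5089.5938.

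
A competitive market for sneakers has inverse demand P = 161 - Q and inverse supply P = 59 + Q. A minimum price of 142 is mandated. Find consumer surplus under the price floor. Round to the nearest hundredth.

Free-market equilibrium: 161 - Q = 59 + Q gives Q* = 51, P* = 110.
At the floor price 142, quantity demanded is (161 - 142)/1 = 19; demand is the short side, so Q = 19 trades at P = 142.
CS is the triangle under demand above 142: (1/2)(19)(161 - 142) = 180.5.

180.50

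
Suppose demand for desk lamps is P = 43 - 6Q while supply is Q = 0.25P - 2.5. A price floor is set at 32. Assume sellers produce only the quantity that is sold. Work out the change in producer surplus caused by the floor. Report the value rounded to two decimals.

Rewriting supply in inverse form: P = 10 + 4Q.
Without the control, 43 - 6Q = 10 + 4Q so Q* = 3.3 and P* = 23.2.
At P = 32, buyers demand (43 - 32)/6 = 1.8333 while sellers would supply more, so the quantity traded is 1.8333 at price 32.
PS goes from (1/2)(3.3)(13.2) = 21.78 to 33.6111 (computed as (32 - 10)(1.8333) - (1/2)(4)(1.8333)^2), a change of 11.8311.

11.83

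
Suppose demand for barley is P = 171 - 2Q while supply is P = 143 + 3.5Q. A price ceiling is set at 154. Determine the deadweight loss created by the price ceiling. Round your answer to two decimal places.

Without the control, 171 - 2Q = 143 + 3.5Q so Q* = 5.0909 and P* = 160.8182.
At the ceiling price 154, quantity supplied is (154 - 143)/3.5 = 3.1429; supply is the short side, so Q = 3.1429 trades at P = 154.
At Q = 3.1429 the demand price is 164.7143 and the supply price is 154. Deadweight loss is the triangle between the curves from 3.1429 to 5.0909: (1/2)(164.7143 - 154)(5.0909 - 3.1429) = 10.436.

10.44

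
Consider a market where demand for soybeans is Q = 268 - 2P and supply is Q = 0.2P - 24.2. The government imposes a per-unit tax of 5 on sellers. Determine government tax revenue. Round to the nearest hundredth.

Rewriting demand in inverse form: P = 134 - 0.5Q.
Rewriting supply in inverse form: P = 121 + 5Q.
Pre-tax equilibrium: 134 - 0.5Q = 121 + 5Q gives Q* = 2.3636, P* = 132.8182.
With the tax, sellers need 5 more per unit: 134 - 0.5Q = 121 + 5Q + 5, so Q_t = 1.4545. Buyers pay P_b = 133.2727; sellers receive P_s = P_b - 5 = 128.2727.
Revenue is the tax times quantity traded: 5 x 1.4545 = 7.2727.

7.27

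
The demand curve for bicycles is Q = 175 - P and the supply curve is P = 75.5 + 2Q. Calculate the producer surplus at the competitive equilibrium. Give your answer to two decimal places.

1100.03

Rewriting demand in inverse form: P = 175 - Q.
Set 175 - Q = 75.5 + 2Q, which gives 99.5 = 3Q, so Q* = 33.1667 and P* = 175 - (33.1667) = 141.8333.
The supply curve's price intercept is 75.5, so PS = (1/2)(Q*)(P* - 75.5) = (1/2)(33.1667)(66.3333) = 1100.0278.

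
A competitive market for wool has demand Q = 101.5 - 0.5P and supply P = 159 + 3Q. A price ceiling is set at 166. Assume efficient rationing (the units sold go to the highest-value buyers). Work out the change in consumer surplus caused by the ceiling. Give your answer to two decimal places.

3.45

Rewriting demand in inverse form: P = 203 - 2Q.
Without the control, 203 - 2Q = 159 + 3Q so Q* = 8.8 and P* = 185.4.
At P = 166, sellers supply (166 - 159)/3 = 2.3333 while buyers want more, so the quantity traded is 2.3333 at price 166.
CS goes from (1/2)(8.8)(17.6) = 77.44 to 80.8889 (computed as (203 - 166)(2.3333) - (1/2)(2)(2.3333)^2), a change of 3.4489.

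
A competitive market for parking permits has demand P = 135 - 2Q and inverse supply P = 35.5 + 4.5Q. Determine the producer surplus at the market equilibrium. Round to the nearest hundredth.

527.23

Equilibrium: 135 - 2Q = 35.5 + 4.5Q, so Q* = 15.3077 and P* = 104.3846.
The supply curve's price intercept is 35.5, so PS = (1/2)(Q*)(P* - 35.5) = (1/2)(15.3077)(68.8846) = 527.2322.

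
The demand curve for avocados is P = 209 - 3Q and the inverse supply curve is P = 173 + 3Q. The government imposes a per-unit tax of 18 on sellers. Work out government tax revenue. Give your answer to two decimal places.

Pre-tax equilibrium: 209 - 3Q = 173 + 3Q gives Q* = 6, P* = 191.
A tax on sellers shifts supply up by 18: 209 - 3Q = 173 + 3Q + 18, so Q_t = 3. Buyers pay P_b = 200; sellers receive P_s = P_b - 18 = 182.
Revenue is the tax times quantity traded: 18 x 3 = 54.

54.00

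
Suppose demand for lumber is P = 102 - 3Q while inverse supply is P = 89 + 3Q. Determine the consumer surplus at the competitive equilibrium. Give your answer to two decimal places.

Equilibrium: 102 - 3Q = 89 + 3Q, so Q* = 2.1667 and P* = 95.5.
The demand choke price is 102, so CS = (1/2)(Q*)(102 - P*) = (1/2)(2.1667)(6.5) = 7.0417.

7.04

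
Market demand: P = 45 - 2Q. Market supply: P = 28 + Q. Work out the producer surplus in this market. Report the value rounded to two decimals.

16.06

Set 45 - 2Q = 28 + Q, which gives 17 = 3Q, so Q* = 5.6667 and P* = 45 - 2(5.6667) = 33.6667.
The supply curve's price intercept is 28, so PS = (1/2)(Q*)(P* - 28) = (1/2)(5.6667)(5.6667) = 16.0556.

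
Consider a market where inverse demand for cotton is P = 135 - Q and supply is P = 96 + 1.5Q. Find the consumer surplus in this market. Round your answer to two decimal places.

Set 135 - Q = 96 + 1.5Q, which gives 39 = 2.5Q, so Q* = 15.6 and P* = 135 - (15.6) = 119.4.
Consumer surplus is the triangle under demand above P*: (1/2)(15.6)(135 - 119.4) = (1/2)(15.6)(15.6) = 121.68.

121.68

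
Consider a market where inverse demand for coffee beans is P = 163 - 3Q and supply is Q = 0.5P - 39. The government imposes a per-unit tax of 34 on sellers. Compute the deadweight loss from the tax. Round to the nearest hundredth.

115.60

Rewriting supply in inverse form: P = 78 + 2Q.
Without the tax, 163 - 3Q = 78 + 2Q so Q* = 17 and P* = 112.
With the tax, sellers need 34 more per unit: 163 - 3Q = 78 + 2Q + 34, so Q_t = 10.2. Buyers pay P_b = 132.4; sellers receive P_s = P_b - 34 = 98.4.
Deadweight loss is the triangle between the curves from Q_t to Q*: (1/2)(17 - 10.2)(34) = 115.6.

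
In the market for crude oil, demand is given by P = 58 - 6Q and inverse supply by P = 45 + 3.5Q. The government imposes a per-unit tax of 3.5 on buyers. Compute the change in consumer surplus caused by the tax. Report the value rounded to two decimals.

Pre-tax equilibrium: 58 - 6Q = 45 + 3.5Q gives Q* = 1.3684, P* = 49.7895.
With the tax, buyers' net willingness to pay falls by 3.5: (58 - 3.5) - 6Q = 45 + 3.5Q, so Q_t = 1. Buyers pay P_b = 52; sellers receive P_s = P_b - 3.5 = 48.5.
Consumers lose the trapezoid between P* and P_b out to Q_t plus the triangle from Q_t to Q*: change in CS = 3 - 5.6177 = -2.6177.

-2.62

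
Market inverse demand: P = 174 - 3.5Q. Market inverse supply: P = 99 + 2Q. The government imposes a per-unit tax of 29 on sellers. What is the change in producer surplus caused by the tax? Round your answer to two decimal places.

Without the tax, 174 - 3.5Q = 99 + 2Q so Q* = 13.6364 and P* = 126.2727.
A tax on sellers shifts supply up by 29: 174 - 3.5Q = 99 + 2Q + 29, so Q_t = 8.3636. Buyers pay P_b = 144.7273; sellers receive P_s = P_b - 29 = 115.7273.
Producers lose the trapezoid between P_s and P* out to Q_t plus the triangle from Q_t to Q*: change in PS = 69.9504 - 185.9504 = -116.

-116.00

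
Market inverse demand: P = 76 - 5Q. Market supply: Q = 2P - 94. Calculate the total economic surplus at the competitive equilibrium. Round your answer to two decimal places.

76.45

Rewriting supply in inverse form: P = 47 + 0.5Q.
Equilibrium: 76 - 5Q = 47 + 0.5Q, so Q* = 5.2727 and P* = 49.6364.
Total surplus is the full triangle between the curves from 0 to Q*: (1/2)(5.2727)(76 - 47) = 76.4545.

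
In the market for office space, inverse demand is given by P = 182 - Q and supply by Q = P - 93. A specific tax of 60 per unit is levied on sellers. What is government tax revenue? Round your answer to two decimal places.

870.00

Rewriting supply in inverse form: P = 93 + Q.
Pre-tax equilibrium: 182 - Q = 93 + Q gives Q* = 44.5, P* = 137.5.
With the tax, sellers need 60 more per unit: 182 - Q = 93 + Q + 60, so Q_t = 14.5. Buyers pay P_b = 167.5; sellers receive P_s = P_b - 60 = 107.5.
Tax revenue = t x Q_t = 60 x 14.5 = 870.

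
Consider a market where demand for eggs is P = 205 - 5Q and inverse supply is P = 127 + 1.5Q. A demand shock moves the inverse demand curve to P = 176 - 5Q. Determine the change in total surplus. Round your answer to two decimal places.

Initial equilibrium: Q_0 = 12, P_0 = 145; CS_0 = (1/2)(12)(60) = 360, PS_0 = (1/2)(12)(18) = 108.
New equilibrium: 176 - 5Q = 127 + 1.5Q gives Q_1 = 7.5385, P_1 = 138.3077; CS_1 = 142.071, PS_1 = 42.6213.
Change in total surplus = (142.071 + 42.6213) - (360 + 108) = -283.3077.

-283.31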